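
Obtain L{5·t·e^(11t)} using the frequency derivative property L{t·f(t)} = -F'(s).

L{e^(11t)} = 1/(s-11). By frequency derivative: L{t·e^(11t)} = -d/ds[1/(s-11)] = -(-1)/(s-11)² = 1/(s-11)². Then L{5·t·e^(11t)} = 5·1/(s-11)² = 5/(s-11)²

Final answer: 5/(s-11)²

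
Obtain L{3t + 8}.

L{3t + 8} = 3·L{t} + 8·L{1} = 3/s² + 8/s

Final answer: 3/s² + 8/s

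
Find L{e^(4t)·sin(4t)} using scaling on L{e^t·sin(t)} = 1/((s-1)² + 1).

Scaling with a=4: L{e^(4t)·sin(4t)} = (1/4) · 1/((s/4-1)² + 1). Simplifying: 4/((s-4)² + 16)

Final answer: 4/((s-4)² + 16)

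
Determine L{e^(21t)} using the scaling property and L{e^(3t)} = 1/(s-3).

Using L{f(at)} = (1/a)F(s/a) with a=7 and f(t) = e^(3t): L{e^(21t)} = (1/7) · 1/((s/7)-3) = (1/7) · 7/(s-21) = 1/(s-21)

Final answer: 1/(s-21)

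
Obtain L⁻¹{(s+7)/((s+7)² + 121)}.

Using frequency shift: L⁻¹{(s-a)/((s-a)² + b²)} = e^(at)cos(bt). Here a=-7, b=11

Final answer: e^(-7t)·cos(11t)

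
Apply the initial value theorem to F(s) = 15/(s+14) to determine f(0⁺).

f(0⁺) = lim_{s→∞} s·15/(s+14) = lim_{s→∞} 15s/(s+14) = 15

Final answer: 15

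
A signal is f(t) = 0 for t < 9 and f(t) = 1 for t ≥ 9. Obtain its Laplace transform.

f(t) = u(t-9). L{u(t-9)} = e^(-9s)/s, so L{f(t)} = e^(-9s)/s

Final answer: e^(-9s)/s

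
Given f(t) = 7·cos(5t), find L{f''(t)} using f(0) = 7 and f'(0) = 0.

F(s) = 7s/(s² + 25). L{f''(t)} = s²F(s) - sf(0) - f'(0) = 7s³/(s² + 25) - 7s = (7s³ - 7s(s² + 25))/(s² + 25) = -175s/(s² + 25)

Final answer: -175s/(s² + 25)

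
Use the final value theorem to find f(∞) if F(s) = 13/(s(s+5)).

f(∞) = lim_{s→0} s·13/(s(s+5)) = lim_{s→0} 13/(s+5) = 13/5 = 13/5

Final answer: 13/5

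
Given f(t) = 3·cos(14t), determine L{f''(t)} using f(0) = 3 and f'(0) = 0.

F(s) = 3s/(s² + 196). L{f''(t)} = s²F(s) - sf(0) - f'(0) = 3s³/(s² + 196) - 3s = (3s³ - 3s(s² + 196))/(s² + 196) = -588s/(s² + 196)

Final answer: -588s/(s² + 196)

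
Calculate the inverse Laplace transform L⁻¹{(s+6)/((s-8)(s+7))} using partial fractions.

Using partial fractions, f(t) = (14e^(8t) + e^(-7t))/15

Final answer: (14e^(8t) + e^(-7t))/15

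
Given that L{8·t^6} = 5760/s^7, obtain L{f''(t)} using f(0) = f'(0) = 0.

L{f''(t)} = s²F(s) - sf(0) - f'(0) = s²·5760/s^7 - 0 - 0 = 5760/s^5

Final answer: 5760/s^5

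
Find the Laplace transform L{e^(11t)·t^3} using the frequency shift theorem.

L{e^(at)·t^n} = n!/(s-a)^(n+1), so L{e^(11t)·t^3} = 6/(s-11)^4

Final answer: 6/(s-11)^4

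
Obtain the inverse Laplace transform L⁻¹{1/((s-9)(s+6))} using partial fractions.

Decompose: A/(s-9) + B/(s+6). A = 1/15, B = -1/15. f(t) = (e^(9t) - e^(-6t))/15

Final answer: (e^(9t) - e^(-6t))/15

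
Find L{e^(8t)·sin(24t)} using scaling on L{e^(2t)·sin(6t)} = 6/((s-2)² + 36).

Scaling with a=4: L{e^(8t)·sin(24t)} = (1/4) · 6/((s/4-2)² + 36). Simplifying: 24/((s-8)² + 576)

Final answer: 24/((s-8)² + 576)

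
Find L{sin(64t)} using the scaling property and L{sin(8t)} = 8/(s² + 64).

Using L{f(at)} = (1/a)F(s/a) with a=8: L{sin(64t)} = (1/8) · 8/((s/8)² + 64) = (1/8) · 8·64/(s² + 4096) = 64/(s² + 4096)

Final answer: 64/(s² + 4096)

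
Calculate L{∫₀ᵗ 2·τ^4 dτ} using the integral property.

L{∫₀ᵗ f(τ)dτ} = F(s)/s with f(t) = 2t^4. F(s) = 48/s^5, so L{∫₀ᵗ 2·τ^4 dτ} = (48/s^5)/s = 48/s^6. (Check: ∫₀ᵗ 2·τ^4 dτ = 2t^5/5.)

Final answer: 48/s^6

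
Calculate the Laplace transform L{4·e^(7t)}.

L{e^(at)} = 1/(s-a), so L{e^(7t)} = 1/(s-7). Then L{4·e^(7t)} = 4/(s-7)

Final answer: 4/(s-7)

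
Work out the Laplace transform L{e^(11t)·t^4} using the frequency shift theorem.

L{e^(at)·t^n} = n!/(s-a)^(n+1), so L{e^(11t)·t^4} = 24/(s-11)^5

Final answer: 24/(s-11)^5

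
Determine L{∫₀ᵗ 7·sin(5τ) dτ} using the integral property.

L{∫₀ᵗ f(τ)dτ} = F(s)/s with F(s) = 35/(s² + 25), so the result is (35/(s² + 25))/s = 35/(s(s² + 25))

Final answer: 35/(s(s² + 25))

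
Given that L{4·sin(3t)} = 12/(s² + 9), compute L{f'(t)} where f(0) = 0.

L{f'(t)} = s·F(s) - f(0) = s·12/(s² + 9) - 0 = 12s/(s² + 9)

Final answer: 12s/(s² + 9)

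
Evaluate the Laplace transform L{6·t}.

L{t^n} = n!/s^(n+1), so L{t} = 1/s^2. Then L{6·t} = 6·1/s^2 = 6/s^2

Final answer: 6/s^2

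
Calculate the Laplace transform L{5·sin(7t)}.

L{sin(ωt)} = ω/(s² + ω²), so L{sin(7t)} = 7/(s² + 49). Then L{5·sin(7t)} = 5·7/(s² + 49) = 35/(s² + 49)

Final answer: 35/(s² + 49)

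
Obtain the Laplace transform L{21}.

L{21} = 21 · L{1} = 21/s

Final answer: 21/s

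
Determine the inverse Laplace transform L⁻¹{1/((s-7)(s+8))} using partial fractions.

Decompose: A/(s-7) + B/(s+8). A = 1/15, B = -1/15. f(t) = (e^(7t) - e^(-8t))/15

Final answer: (e^(7t) - e^(-8t))/15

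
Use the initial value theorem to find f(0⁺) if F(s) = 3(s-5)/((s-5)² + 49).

f(0⁺) = lim_{s→∞} sF(s) = lim_{s→∞} 3s(s-5)/((s-5)² + 49) = 3

Final answer: 3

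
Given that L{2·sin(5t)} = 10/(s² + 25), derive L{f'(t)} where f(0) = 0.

L{f'(t)} = s·F(s) - f(0) = s·10/(s² + 25) - 0 = 10s/(s² + 25)

Final answer: 10s/(s² + 25)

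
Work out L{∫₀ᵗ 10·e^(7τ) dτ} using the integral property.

L{∫₀ᵗ f(τ)dτ} = F(s)/s with F(s) = 10/(s-7), so L{∫₀ᵗ 10·e^(7τ) dτ} = 10/(s(s-7))

Final answer: 10/(s(s-7))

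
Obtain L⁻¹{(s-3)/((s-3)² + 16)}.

Using frequency shift: L⁻¹{(s-a)/((s-a)² + b²)} = e^(at)cos(bt). Here a=3, b=4

Final answer: e^(3t)·cos(4t)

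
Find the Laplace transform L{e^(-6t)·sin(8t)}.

L{e^(at)·sin(ωt)} = ω/((s-a)² + ω²), so L{e^(-6t)·sin(8t)} = 8/((s+6)² + 64)

Final answer: 8/((s+6)² + 64)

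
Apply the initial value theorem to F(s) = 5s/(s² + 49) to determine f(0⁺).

f(0⁺) = lim_{s→∞} s·5s/(s² + 49) = lim_{s→∞} 5s²/(s² + 49) = 5

Final answer: 5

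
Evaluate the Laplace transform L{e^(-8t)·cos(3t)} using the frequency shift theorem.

Frequency shift: L{e^(at)f(t)} = F(s-a). L{e^(-8t)·cos(3t)} = (s+8)/((s+8)² + 9)

Final answer: (s+8)/((s+8)² + 9)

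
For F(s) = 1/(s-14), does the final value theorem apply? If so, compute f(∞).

sF(s) = s/(s-14) has a pole at s = 14 in the right half-plane. Theorem does NOT apply (unstable system; f(t) = e^(14t) grows without bound).

Final answer: Not applicable (unstable)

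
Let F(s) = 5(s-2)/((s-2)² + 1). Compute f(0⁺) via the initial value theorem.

f(0⁺) = lim_{s→∞} sF(s) = lim_{s→∞} 5s(s-2)/((s-2)² + 1) = 5

Final answer: 5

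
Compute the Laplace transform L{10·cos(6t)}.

L{cos(ωt)} = s/(s² + ω²), so L{cos(6t)} = s/(s² + 36). Then L{10·cos(6t)} = 10·s/(s² + 36) = 10s/(s² + 36)

Final answer: 10s/(s² + 36)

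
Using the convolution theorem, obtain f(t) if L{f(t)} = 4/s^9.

4/s^9 = (4/s)·(1/s^8) = L{4}·L{t^7/5040}. By convolution, f(t) = 4*t^7/5040 = ∫₀ᵗ 4·τ^7/5040 dτ = 4·t^8/40320

Final answer: 4·t^8/40320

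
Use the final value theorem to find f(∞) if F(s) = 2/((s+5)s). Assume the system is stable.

f(∞) = lim_{s→0} sF(s) = lim_{s→0} 2/(s+5) = 2/5

Final answer: 2/5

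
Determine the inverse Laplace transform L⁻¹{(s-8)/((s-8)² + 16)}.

Using frequency shift, L⁻¹{(s-8)/((s-8)² + 16)} = e^(8t)·cos(4t)

Final answer: e^(8t)·cos(4t)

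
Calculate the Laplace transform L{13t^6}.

L{13t^6} = 13 · L{t^6} = 13 · 720/s^7 = 9360/s^7

Final answer: 9360/s^7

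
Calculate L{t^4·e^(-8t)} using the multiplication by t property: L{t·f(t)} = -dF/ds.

Using L{t^n·e^(at)} = n!/(s-a)^(n+1), L{t^4·e^(-8t)} = 24/(s+8)^5

Final answer: 24/(s+8)^5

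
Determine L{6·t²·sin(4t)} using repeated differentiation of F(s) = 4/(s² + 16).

F(s) = 4/(s² + 16). F'(s) = -8s/(s² + 16)². F''(s) = -8(16 - 3s²)/(s² + 16)³ = (24s² - 128)/(s² + 16)³. So L{t²·sin(4t)} = (-1)² F''(s) = (24s² - 128)/(s² + 16)³. Then L{6·t²·sin(4t)} = 6·(24s² - 128)/(s² + 16)³ = (144s² - 768)/(s² + 16)³

Final answer: (144s² - 768)/(s² + 16)³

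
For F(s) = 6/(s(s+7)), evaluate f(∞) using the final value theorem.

f(∞) = lim_{s→0} s·6/(s(s+7)) = lim_{s→0} 6/(s+7) = 6/7 = 6/7

Final answer: 6/7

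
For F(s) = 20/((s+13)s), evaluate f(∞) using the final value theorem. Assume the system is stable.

f(∞) = lim_{s→0} sF(s) = lim_{s→0} 20/(s+13) = 20/13

Final answer: 20/13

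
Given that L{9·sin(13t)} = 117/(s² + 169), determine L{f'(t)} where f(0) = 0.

L{f'(t)} = s·F(s) - f(0) = s·117/(s² + 169) - 0 = 117s/(s² + 169)

Final answer: 117s/(s² + 169)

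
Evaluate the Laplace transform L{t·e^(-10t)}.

L{t^n·e^(at)} = n!/(s-a)^(n+1), so L{t·e^(-10t)} = 1/(s+10)^2

Final answer: 1/(s+10)^2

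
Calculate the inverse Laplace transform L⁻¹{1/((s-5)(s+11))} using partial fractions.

Decompose: A/(s-5) + B/(s+11). A = 1/16, B = -1/16. f(t) = (e^(5t) - e^(-11t))/16

Final answer: (e^(5t) - e^(-11t))/16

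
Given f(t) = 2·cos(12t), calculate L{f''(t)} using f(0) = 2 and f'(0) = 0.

F(s) = 2s/(s² + 144). L{f''(t)} = s²F(s) - sf(0) - f'(0) = 2s³/(s² + 144) - 2s = (2s³ - 2s(s² + 144))/(s² + 144) = -288s/(s² + 144)

Final answer: -288s/(s² + 144)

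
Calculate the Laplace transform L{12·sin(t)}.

L{sin(ωt)} = ω/(s² + ω²), so L{sin(t)} = 1/(s² + 1). Then L{12·sin(t)} = 12·1/(s² + 1) = 12/(s² + 1)

Final answer: 12/(s² + 1)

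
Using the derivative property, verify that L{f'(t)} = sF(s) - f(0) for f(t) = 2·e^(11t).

f'(t) = 22e^(11t). Direct: L{f'(t)} = 22/(s-11). Property: s·2/(s-11) - 2 = (2s - 2(s-11))/(s-11) = 22/(s-11). ✓

Final answer: 22/(s-11)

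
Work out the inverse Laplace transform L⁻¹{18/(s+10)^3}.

L⁻¹{n!/(s-a)^(n+1)} = t^n·e^(at) with n=2, a=-10. So L⁻¹{2/(s+10)^3} = t^2·e^(-10t), and L⁻¹{18/(s+10)^3} = (18/2)·t^2·e^(-10t) = 9·t^2·e^(-10t)

Final answer: 9·t^2·e^(-10t)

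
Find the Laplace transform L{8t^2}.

L{8t^2} = 8 · L{t^2} = 8 · 2/s^3 = 16/s^3

Final answer: 16/s^3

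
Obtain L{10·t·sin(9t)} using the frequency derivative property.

L{sin(9t)} = 9/(s² + 81). By L{t·f(t)} = -F'(s): -d/ds[9/(s² + 81)] = -(9)·(-2s)/(s² + 81)² = 18s/(s² + 81)². Then L{10·t·sin(9t)} = 10·18s/(s² + 81)² = 180s/(s² + 81)²

Final answer: 180s/(s² + 81)²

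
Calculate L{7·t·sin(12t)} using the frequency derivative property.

L{sin(12t)} = 12/(s² + 144). By L{t·f(t)} = -F'(s): -d/ds[12/(s² + 144)] = -(12)·(-2s)/(s² + 144)² = 24s/(s² + 144)². Then L{7·t·sin(12t)} = 7·24s/(s² + 144)² = 168s/(s² + 144)²

Final answer: 168s/(s² + 144)²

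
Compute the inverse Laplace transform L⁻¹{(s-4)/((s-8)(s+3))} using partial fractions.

Using partial fractions, f(t) = (4e^(8t) + 7e^(-3t))/11

Final answer: (4e^(8t) + 7e^(-3t))/11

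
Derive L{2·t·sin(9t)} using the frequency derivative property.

L{sin(9t)} = 9/(s² + 81). By L{t·f(t)} = -F'(s): -d/ds[9/(s² + 81)] = -(9)·(-2s)/(s² + 81)² = 18s/(s² + 81)². Then L{2·t·sin(9t)} = 2·18s/(s² + 81)² = 36s/(s² + 81)²

Final answer: 36s/(s² + 81)²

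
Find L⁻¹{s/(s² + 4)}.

This is the form c·s/(s² + a²) with a = 2. L⁻¹ = cos(2t)

Final answer: cos(2t)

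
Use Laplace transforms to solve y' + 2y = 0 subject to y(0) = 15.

L{y'} + 2L{y} = 0. sY - 15 + 2Y = 0. Y(s+2) = 15. Y = 15/(s+2)

Final answer: y(t) = 15e^(-2t)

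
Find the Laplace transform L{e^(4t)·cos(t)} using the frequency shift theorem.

Frequency shift: L{e^(at)f(t)} = F(s-a). L{e^(4t)·cos(t)} = (s-4)/((s-4)² + 1)

Final answer: (s-4)/((s-4)² + 1)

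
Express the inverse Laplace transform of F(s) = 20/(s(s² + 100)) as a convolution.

20/(s(s² + 100)) = (1/s)·(20/(s² + 100)) = L{1}·L{2·sin(10t)}. So f(t) = 1*(2·sin(10t)) = ∫₀ᵗ 2·sin(10τ) dτ

Final answer: ∫₀ᵗ 2·sin(10τ) dτ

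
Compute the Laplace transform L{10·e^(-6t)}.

L{e^(at)} = 1/(s-a), so L{e^(-6t)} = 1/(s+6). Then L{10·e^(-6t)} = 10/(s+6)

Final answer: 10/(s+6)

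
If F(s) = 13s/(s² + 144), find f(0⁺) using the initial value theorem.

f(0⁺) = lim_{s→∞} s·13s/(s² + 144) = lim_{s→∞} 13s²/(s² + 144) = 13

Final answer: 13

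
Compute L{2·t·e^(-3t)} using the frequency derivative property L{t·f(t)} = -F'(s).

L{e^(-3t)} = 1/(s+3). By frequency derivative: L{t·e^(-3t)} = -d/ds[1/(s+3)] = -(-1)/(s+3)² = 1/(s+3)². Then L{2·t·e^(-3t)} = 2·1/(s+3)² = 2/(s+3)²

Final answer: 2/(s+3)²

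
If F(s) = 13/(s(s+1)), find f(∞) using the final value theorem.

f(∞) = lim_{s→0} s·13/(s(s+1)) = lim_{s→0} 13/(s+1) = 13/1 = 13

Final answer: 13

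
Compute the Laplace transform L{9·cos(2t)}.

L{cos(ωt)} = s/(s² + ω²), so L{cos(2t)} = s/(s² + 4). Then L{9·cos(2t)} = 9·s/(s² + 4) = 9s/(s² + 4)

Final answer: 9s/(s² + 4)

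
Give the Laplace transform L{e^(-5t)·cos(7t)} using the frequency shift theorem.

Frequency shift: L{e^(at)f(t)} = F(s-a). L{e^(-5t)·cos(7t)} = (s+5)/((s+5)² + 49)

Final answer: (s+5)/((s+5)² + 49)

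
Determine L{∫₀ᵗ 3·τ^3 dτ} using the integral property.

L{∫₀ᵗ f(τ)dτ} = F(s)/s with f(t) = 3t^3. F(s) = 18/s^4, so L{∫₀ᵗ 3·τ^3 dτ} = (18/s^4)/s = 18/s^5. (Check: ∫₀ᵗ 3·τ^3 dτ = 3t^4/4.)

Final answer: 18/s^5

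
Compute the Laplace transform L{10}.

L{10} = 10 · L{1} = 10/s

Final answer: 10/s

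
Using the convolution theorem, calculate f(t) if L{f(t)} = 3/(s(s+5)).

3/(s(s+5)) = (3/s)·(1/(s+5)) = L{3}·L{e^(-5t)}. By convolution, f(t) = 3*e^(-5t) = ∫₀ᵗ 3·e^(-5τ) dτ = 3·(1 - e^(-5t))/5

Final answer: 3·(1 - e^(-5t))/5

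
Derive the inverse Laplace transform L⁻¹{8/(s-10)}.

L⁻¹{1/(s-a)} = e^(at), so L⁻¹{1/(s-10)} = e^(10t), and L⁻¹{8/(s-10)} = 8·e^(10t)

Final answer: 8·e^(10t)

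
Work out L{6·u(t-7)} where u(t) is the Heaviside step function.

L{u(t-a)} = e^(-as)/s. Here a=7, so L{u(t-7)} = e^(-7s)/s, and L{6·u(t-7)} = 6·e^(-7s)/s

Final answer: 6·e^(-7s)/s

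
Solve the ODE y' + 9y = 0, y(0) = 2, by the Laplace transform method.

L{y'} + 9L{y} = 0. sY - 2 + 9Y = 0. Y(s+9) = 2. Y = 2/(s+9)

Final answer: y(t) = 2e^(-9t)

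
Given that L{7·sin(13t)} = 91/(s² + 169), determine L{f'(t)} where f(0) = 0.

L{f'(t)} = s·F(s) - f(0) = s·91/(s² + 169) - 0 = 91s/(s² + 169)

Final answer: 91s/(s² + 169)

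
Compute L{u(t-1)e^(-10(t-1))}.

u(t-a)f(t-a) with f(t)=e^(-10t). L{e^(-10t)} = 1/(s+10). By time shift: e^(-s)/(s+10)

Final answer: e^(-s)/(s+10)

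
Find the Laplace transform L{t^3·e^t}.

L{t^n·e^(at)} = n!/(s-a)^(n+1), so L{t^3·e^t} = 6/(s-1)^4

Final answer: 6/(s-1)^4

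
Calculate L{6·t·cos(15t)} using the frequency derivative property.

L{cos(15t)} = s/(s² + 225). Derivative: d/ds[s/(s² + 225)] = [(s² + 225) - s·2s]/(s² + 225)² = (225 - s²)/(s² + 225)². So L{t·cos(15t)} = -F'(s) = (s² - 225)/(s² + 225)². Then L{6·t·cos(15t)} = 6·(s² - 225)/(s² + 225)²

Final answer: 6·(s² - 225)/(s² + 225)²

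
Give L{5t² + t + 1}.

L{5t² + t + 1} = 5·2/s³ + 1/s² + 1/s = 10/s³ + 1/s² + 1/s

Final answer: 10/s³ + 1/s² + 1/s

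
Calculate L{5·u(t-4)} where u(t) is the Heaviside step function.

L{u(t-a)} = e^(-as)/s. Here a=4, so L{u(t-4)} = e^(-4s)/s, and L{5·u(t-4)} = 5·e^(-4s)/s

Final answer: 5·e^(-4s)/s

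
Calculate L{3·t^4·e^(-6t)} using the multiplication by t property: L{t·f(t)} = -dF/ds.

Using L{t^n·e^(at)} = n!/(s-a)^(n+1), L{t^4·e^(-6t)} = 24/(s+6)^5, so L{3·t^4·e^(-6t)} = 3·24/(s+6)^5 = 72/(s+6)^5

Final answer: 72/(s+6)^5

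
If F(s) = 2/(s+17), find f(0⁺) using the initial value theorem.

f(0⁺) = lim_{s→∞} s·2/(s+17) = lim_{s→∞} 2s/(s+17) = 2

Final answer: 2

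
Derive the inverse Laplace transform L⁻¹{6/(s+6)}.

L⁻¹{1/(s-a)} = e^(at), so L⁻¹{1/(s+6)} = e^(-6t), and L⁻¹{6/(s+6)} = 6·e^(-6t)

Final answer: 6·e^(-6t)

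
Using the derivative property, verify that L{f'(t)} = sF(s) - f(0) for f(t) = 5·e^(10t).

f'(t) = 50e^(10t). Direct: L{f'(t)} = 50/(s-10). Property: s·5/(s-10) - 5 = (5s - 5(s-10))/(s-10) = 50/(s-10). ✓

Final answer: 50/(s-10)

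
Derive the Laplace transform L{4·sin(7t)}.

L{sin(ωt)} = ω/(s² + ω²), so L{sin(7t)} = 7/(s² + 49). Then L{4·sin(7t)} = 4·7/(s² + 49) = 28/(s² + 49)

Final answer: 28/(s² + 49)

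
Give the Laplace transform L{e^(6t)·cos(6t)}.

L{e^(at)·cos(ωt)} = (s-a)/((s-a)² + ω²), so L{e^(6t)·cos(6t)} = (s-6)/((s-6)² + 36)

Final answer: (s-6)/((s-6)² + 36)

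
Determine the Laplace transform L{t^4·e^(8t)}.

L{t^n·e^(at)} = n!/(s-a)^(n+1), so L{t^4·e^(8t)} = 24/(s-8)^5

Final answer: 24/(s-8)^5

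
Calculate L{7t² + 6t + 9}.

L{7t² + 6t + 9} = 7·2/s³ + 6/s² + 9/s = 14/s³ + 6/s² + 9/s

Final answer: 14/s³ + 6/s² + 9/s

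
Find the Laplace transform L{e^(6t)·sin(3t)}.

L{e^(at)·sin(ωt)} = ω/((s-a)² + ω²), so L{e^(6t)·sin(3t)} = 3/((s-6)² + 9)

Final answer: 3/((s-6)² + 9)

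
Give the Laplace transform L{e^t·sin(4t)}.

L{e^(at)·sin(ωt)} = ω/((s-a)² + ω²), so L{e^t·sin(4t)} = 4/((s-1)² + 16)

Final answer: 4/((s-1)² + 16)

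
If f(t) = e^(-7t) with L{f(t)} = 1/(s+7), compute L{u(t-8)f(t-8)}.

Time shift theorem: L{u(t-a)f(t-a)} = e^(-as)F(s). Here a=8, F(s) = 1/(s+7), so L{u(t-8)f(t-8)} = e^(-8s)·1/(s+7)

Final answer: e^(-8s)·1/(s+7)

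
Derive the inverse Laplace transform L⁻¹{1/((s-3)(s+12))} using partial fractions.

Decompose: A/(s-3) + B/(s+12). A = 1/15, B = -1/15. f(t) = (e^(3t) - e^(-12t))/15

Final answer: (e^(3t) - e^(-12t))/15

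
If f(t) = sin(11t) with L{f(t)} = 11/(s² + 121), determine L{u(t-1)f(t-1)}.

Time shift theorem: L{u(t-a)f(t-a)} = e^(-as)F(s). Here a=1, F(s) = 11/(s² + 121), so L{u(t-1)f(t-1)} = e^(-s)·11/(s² + 121)

Final answer: e^(-s)·11/(s² + 121)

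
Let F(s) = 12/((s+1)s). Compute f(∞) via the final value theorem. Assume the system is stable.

f(∞) = lim_{s→0} sF(s) = lim_{s→0} 12/(s+1) = 12

Final answer: 12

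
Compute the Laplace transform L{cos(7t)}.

L{cos(ωt)} = s/(s² + ω²), so L{cos(7t)} = s/(s² + 49)

Final answer: s/(s² + 49)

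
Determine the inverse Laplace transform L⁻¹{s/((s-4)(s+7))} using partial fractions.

Using partial fractions, f(t) = (4e^(4t) + 7e^(-7t))/11

Final answer: (4e^(4t) + 7e^(-7t))/11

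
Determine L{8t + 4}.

L{8t + 4} = 8·L{t} + 4·L{1} = 8/s² + 4/s

Final answer: 8/s² + 4/s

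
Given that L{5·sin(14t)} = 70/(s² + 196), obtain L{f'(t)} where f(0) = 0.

L{f'(t)} = s·F(s) - f(0) = s·70/(s² + 196) - 0 = 70s/(s² + 196)

Final answer: 70s/(s² + 196)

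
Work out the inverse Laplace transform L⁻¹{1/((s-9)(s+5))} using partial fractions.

Decompose: A/(s-9) + B/(s+5). A = 1/14, B = -1/14. f(t) = (e^(9t) - e^(-5t))/14

Final answer: (e^(9t) - e^(-5t))/14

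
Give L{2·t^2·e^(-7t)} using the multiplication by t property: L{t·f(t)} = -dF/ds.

Using L{t^n·e^(at)} = n!/(s-a)^(n+1), L{t^2·e^(-7t)} = 2/(s+7)^3, so L{2·t^2·e^(-7t)} = 2·2/(s+7)^3 = 4/(s+7)^3

Final answer: 4/(s+7)^3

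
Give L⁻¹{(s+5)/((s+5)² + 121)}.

Using frequency shift: L⁻¹{(s-a)/((s-a)² + b²)} = e^(at)cos(bt). Here a=-5, b=11

Final answer: e^(-5t)·cos(11t)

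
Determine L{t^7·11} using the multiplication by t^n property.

L{11} = 11/s. d^1/ds^1[1/s] = -1/s². d^2/ds^2[1/s] = 2/s^3. d^3/ds^3[1/s] = -6/s^4. d^4/ds^4[1/s] = 24/s^5. d^5/ds^5[1/s] = -120/s^6. d^6/ds^6[1/s] = 720/s^7. d^7/ds^7[1/s] = -5040/s^8. So L{t^7} = (-1)^{7}·-5040/s^8 = 5040/s^8. Then L{t^7·11} = 11·5040/s^8 = 55440/s^8

Final answer: 55440/s^8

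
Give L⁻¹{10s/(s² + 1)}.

This is the form c·s/(s² + a²) with a = 1, c = 10. L⁻¹ = 10·cos(t)

Final answer: 10·cos(t)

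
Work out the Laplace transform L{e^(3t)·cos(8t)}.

L{e^(at)·cos(ωt)} = (s-a)/((s-a)² + ω²), so L{e^(3t)·cos(8t)} = (s-3)/((s-3)² + 64)

Final answer: (s-3)/((s-3)² + 64)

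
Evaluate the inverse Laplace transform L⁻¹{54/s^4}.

L⁻¹{n!/s^(n+1)} = t^n with n=3. So L⁻¹{6/s^4} = t^3, and L⁻¹{54/s^4} = (54/6)·t^3 = 9·t^3

Final answer: 9·t^3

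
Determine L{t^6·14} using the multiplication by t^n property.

L{14} = 14/s. d^1/ds^1[1/s] = -1/s². d^2/ds^2[1/s] = 2/s^3. d^3/ds^3[1/s] = -6/s^4. d^4/ds^4[1/s] = 24/s^5. d^5/ds^5[1/s] = -120/s^6. d^6/ds^6[1/s] = 720/s^7. So L{t^6} = (-1)^{6}·720/s^7 = 720/s^7. Then L{t^6·14} = 14·720/s^7 = 10080/s^7

Final answer: 10080/s^7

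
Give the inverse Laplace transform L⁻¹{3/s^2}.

L⁻¹{n!/s^(n+1)} = t^n with n=1. So L⁻¹{1/s^2} = t, and L⁻¹{3/s^2} = (3/1)·t = 3·t

Final answer: 3·t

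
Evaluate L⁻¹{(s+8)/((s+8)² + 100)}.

Using frequency shift: L⁻¹{(s-a)/((s-a)² + b²)} = e^(at)cos(bt). Here a=-8, b=10

Final answer: e^(-8t)·cos(10t)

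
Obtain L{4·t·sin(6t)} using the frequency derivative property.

L{sin(6t)} = 6/(s² + 36). By L{t·f(t)} = -F'(s): -d/ds[6/(s² + 36)] = -(6)·(-2s)/(s² + 36)² = 12s/(s² + 36)². Then L{4·t·sin(6t)} = 4·12s/(s² + 36)² = 48s/(s² + 36)²

Final answer: 48s/(s² + 36)²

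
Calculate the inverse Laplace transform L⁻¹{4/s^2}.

L⁻¹{n!/s^(n+1)} = t^n with n=1. So L⁻¹{1/s^2} = t, and L⁻¹{4/s^2} = (4/1)·t = 4·t

Final answer: 4·t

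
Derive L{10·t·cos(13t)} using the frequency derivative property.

L{cos(13t)} = s/(s² + 169). Derivative: d/ds[s/(s² + 169)] = [(s² + 169) - s·2s]/(s² + 169)² = (169 - s²)/(s² + 169)². So L{t·cos(13t)} = -F'(s) = (s² - 169)/(s² + 169)². Then L{10·t·cos(13t)} = 10·(s² - 169)/(s² + 169)²

Final answer: 10·(s² - 169)/(s² + 169)²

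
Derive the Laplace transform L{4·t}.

L{t^n} = n!/s^(n+1), so L{t} = 1/s^2. Then L{4·t} = 4·1/s^2 = 4/s^2

Final answer: 4/s^2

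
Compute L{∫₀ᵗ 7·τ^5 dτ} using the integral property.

L{∫₀ᵗ f(τ)dτ} = F(s)/s with f(t) = 7t^5. F(s) = 840/s^6, so L{∫₀ᵗ 7·τ^5 dτ} = (840/s^6)/s = 840/s^7. (Check: ∫₀ᵗ 7·τ^5 dτ = 7t^6/6.)

Final answer: 840/s^7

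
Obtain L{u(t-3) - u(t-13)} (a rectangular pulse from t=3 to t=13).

L{u(t-a)} = e^(-as)/s. L{u(t-3) - u(t-13)} = (e^(-3s) - e^(-13s))/s

Final answer: (e^(-3s) - e^(-13s))/s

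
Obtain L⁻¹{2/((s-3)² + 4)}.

Form: b/((s-a)² + b²) → e^(at)sin(bt). With a=3, b=2

Final answer: e^(3t)·sin(2t)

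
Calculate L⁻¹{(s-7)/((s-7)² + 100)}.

Using frequency shift: L⁻¹{(s-a)/((s-a)² + b²)} = e^(at)cos(bt). Here a=7, b=10

Final answer: e^(7t)·cos(10t)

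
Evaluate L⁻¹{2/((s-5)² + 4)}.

Form: b/((s-a)² + b²) → e^(at)sin(bt). With a=5, b=2

Final answer: e^(5t)·sin(2t)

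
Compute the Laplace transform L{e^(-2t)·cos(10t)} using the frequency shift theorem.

Frequency shift: L{e^(at)f(t)} = F(s-a). L{e^(-2t)·cos(10t)} = (s+2)/((s+2)² + 100)

Final answer: (s+2)/((s+2)² + 100)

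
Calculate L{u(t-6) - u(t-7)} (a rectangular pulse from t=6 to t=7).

L{u(t-a)} = e^(-as)/s. L{u(t-6) - u(t-7)} = (e^(-6s) - e^(-7s))/s

Final answer: (e^(-6s) - e^(-7s))/s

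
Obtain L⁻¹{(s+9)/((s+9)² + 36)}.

Using frequency shift: L⁻¹{(s-a)/((s-a)² + b²)} = e^(at)cos(bt). Here a=-9, b=6

Final answer: e^(-9t)·cos(6t)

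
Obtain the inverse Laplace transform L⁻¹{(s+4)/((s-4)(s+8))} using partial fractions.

Using partial fractions, f(t) = (8e^(4t) + 4e^(-8t))/12

Final answer: (8e^(4t) + 4e^(-8t))/12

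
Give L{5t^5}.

L{t^n} = n!/s^(n+1). So L{5t^5} = 5·5!/s^6 = 600/s^6

Final answer: 600/s^6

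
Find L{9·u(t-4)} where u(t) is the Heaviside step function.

L{u(t-a)} = e^(-as)/s. Here a=4, so L{u(t-4)} = e^(-4s)/s, and L{9·u(t-4)} = 9·e^(-4s)/s

Final answer: 9·e^(-4s)/s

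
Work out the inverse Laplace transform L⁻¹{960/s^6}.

L⁻¹{n!/s^(n+1)} = t^n with n=5. So L⁻¹{120/s^6} = t^5, and L⁻¹{960/s^6} = (960/120)·t^5 = 8·t^5

Final answer: 8·t^5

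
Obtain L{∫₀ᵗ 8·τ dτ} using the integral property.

L{∫₀ᵗ f(τ)dτ} = F(s)/s with f(t) = 8t. F(s) = 8/s^2, so L{∫₀ᵗ 8·τ dτ} = (8/s^2)/s = 8/s^3. (Check: ∫₀ᵗ 8·τ dτ = 8t^2/2.)

Final answer: 8/s^3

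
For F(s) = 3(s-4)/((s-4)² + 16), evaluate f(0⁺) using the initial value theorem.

f(0⁺) = lim_{s→∞} sF(s) = lim_{s→∞} 3s(s-4)/((s-4)² + 16) = 3

Final answer: 3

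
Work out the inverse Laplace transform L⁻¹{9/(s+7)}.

L⁻¹{1/(s-a)} = e^(at), so L⁻¹{1/(s+7)} = e^(-7t), and L⁻¹{9/(s+7)} = 9·e^(-7t)

Final answer: 9·e^(-7t)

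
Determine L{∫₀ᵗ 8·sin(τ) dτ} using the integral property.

L{∫₀ᵗ f(τ)dτ} = F(s)/s with F(s) = 8/(s² + 1), so the result is (8/(s² + 1))/s = 8/(s(s² + 1))

Final answer: 8/(s(s² + 1))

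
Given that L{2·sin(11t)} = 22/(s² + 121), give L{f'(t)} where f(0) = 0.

L{f'(t)} = s·F(s) - f(0) = s·22/(s² + 121) - 0 = 22s/(s² + 121)

Final answer: 22s/(s² + 121)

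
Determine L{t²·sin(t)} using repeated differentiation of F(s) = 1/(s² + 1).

F(s) = 1/(s² + 1). F'(s) = -2s/(s² + 1)². F''(s) = -2(1 - 3s²)/(s² + 1)³ = (6s² - 2)/(s² + 1)³. So L{t²·sin(t)} = (-1)² F''(s) = (6s² - 2)/(s² + 1)³

Final answer: (6s² - 2)/(s² + 1)³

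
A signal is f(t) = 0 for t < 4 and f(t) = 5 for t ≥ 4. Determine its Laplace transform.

f(t) = 5·u(t-4). L{u(t-4)} = e^(-4s)/s, so L{f(t)} = 5·e^(-4s)/s

Final answer: 5·e^(-4s)/s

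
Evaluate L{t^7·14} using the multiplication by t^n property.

L{14} = 14/s. d^1/ds^1[1/s] = -1/s². d^2/ds^2[1/s] = 2/s^3. d^3/ds^3[1/s] = -6/s^4. d^4/ds^4[1/s] = 24/s^5. d^5/ds^5[1/s] = -120/s^6. d^6/ds^6[1/s] = 720/s^7. d^7/ds^7[1/s] = -5040/s^8. So L{t^7} = (-1)^{7}·-5040/s^8 = 5040/s^8. Then L{t^7·14} = 14·5040/s^8 = 70560/s^8

Final answer: 70560/s^8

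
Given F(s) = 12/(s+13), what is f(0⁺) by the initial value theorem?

f(0⁺) = lim_{s→∞} s·12/(s+13) = lim_{s→∞} 12s/(s+13) = 12

Final answer: 12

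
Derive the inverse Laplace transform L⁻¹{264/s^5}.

L⁻¹{n!/s^(n+1)} = t^n with n=4. So L⁻¹{24/s^5} = t^4, and L⁻¹{264/s^5} = (264/24)·t^4 = 11·t^4

Final answer: 11·t^4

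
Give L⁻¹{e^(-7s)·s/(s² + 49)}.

L⁻¹{s/(s² + 49)} = cos(7t). By the time shift theorem, L⁻¹{e^(-as)F(s)} = u(t-a)f(t-a) with a=7, so L⁻¹{e^(-7s)·s/(s² + 49)} = u(t-7)·cos(7(t-7))

Final answer: u(t-7)·cos(7(t-7))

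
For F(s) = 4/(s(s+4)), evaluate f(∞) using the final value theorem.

f(∞) = lim_{s→0} s·4/(s(s+4)) = lim_{s→0} 4/(s+4) = 4/4 = 1

Final answer: 1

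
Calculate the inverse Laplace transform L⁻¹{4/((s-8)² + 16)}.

Using frequency shift, L⁻¹{4/((s-8)² + 16)} = e^(8t)·sin(4t)

Final answer: e^(8t)·sin(4t)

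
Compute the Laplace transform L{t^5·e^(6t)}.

L{t^n·e^(at)} = n!/(s-a)^(n+1), so L{t^5·e^(6t)} = 120/(s-6)^6

Final answer: 120/(s-6)^6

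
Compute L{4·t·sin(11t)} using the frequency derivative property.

L{sin(11t)} = 11/(s² + 121). By L{t·f(t)} = -F'(s): -d/ds[11/(s² + 121)] = -(11)·(-2s)/(s² + 121)² = 22s/(s² + 121)². Then L{4·t·sin(11t)} = 4·22s/(s² + 121)² = 88s/(s² + 121)²

Final answer: 88s/(s² + 121)²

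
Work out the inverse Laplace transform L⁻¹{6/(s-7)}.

L⁻¹{1/(s-a)} = e^(at), so L⁻¹{1/(s-7)} = e^(7t), and L⁻¹{6/(s-7)} = 6·e^(7t)

Final answer: 6·e^(7t)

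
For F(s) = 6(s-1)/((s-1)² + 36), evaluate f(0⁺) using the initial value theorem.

f(0⁺) = lim_{s→∞} sF(s) = lim_{s→∞} 6s(s-1)/((s-1)² + 36) = 6

Final answer: 6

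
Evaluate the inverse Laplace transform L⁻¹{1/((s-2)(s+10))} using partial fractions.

Decompose: A/(s-2) + B/(s+10). A = 1/12, B = -1/12. f(t) = (e^(2t) - e^(-10t))/12

Final answer: (e^(2t) - e^(-10t))/12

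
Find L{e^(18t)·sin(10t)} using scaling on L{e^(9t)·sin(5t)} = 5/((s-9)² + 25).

Scaling with a=2: L{e^(18t)·sin(10t)} = (1/2) · 5/((s/2-9)² + 25). Simplifying: 10/((s-18)² + 100)

Final answer: 10/((s-18)² + 100)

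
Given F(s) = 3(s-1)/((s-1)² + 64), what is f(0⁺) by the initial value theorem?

f(0⁺) = lim_{s→∞} sF(s) = lim_{s→∞} 3s(s-1)/((s-1)² + 64) = 3

Final answer: 3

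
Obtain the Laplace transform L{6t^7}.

L{6t^7} = 6 · L{t^7} = 6 · 5040/s^8 = 30240/s^8

Final answer: 30240/s^8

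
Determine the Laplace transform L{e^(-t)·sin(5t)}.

L{e^(at)·sin(ωt)} = ω/((s-a)² + ω²), so L{e^(-t)·sin(5t)} = 5/((s+1)² + 25)

Final answer: 5/((s+1)² + 25)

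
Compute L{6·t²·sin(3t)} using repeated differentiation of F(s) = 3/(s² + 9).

F(s) = 3/(s² + 9). F'(s) = -6s/(s² + 9)². F''(s) = -6(9 - 3s²)/(s² + 9)³ = (18s² - 54)/(s² + 9)³. So L{t²·sin(3t)} = (-1)² F''(s) = (18s² - 54)/(s² + 9)³. Then L{6·t²·sin(3t)} = 6·(18s² - 54)/(s² + 9)³ = (108s² - 324)/(s² + 9)³

Final answer: (108s² - 324)/(s² + 9)³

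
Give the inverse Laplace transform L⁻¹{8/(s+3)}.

L⁻¹{1/(s-a)} = e^(at), so L⁻¹{1/(s+3)} = e^(-3t), and L⁻¹{8/(s+3)} = 8·e^(-3t)

Final answer: 8·e^(-3t)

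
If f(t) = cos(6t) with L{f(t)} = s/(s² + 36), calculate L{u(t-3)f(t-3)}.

Time shift theorem: L{u(t-a)f(t-a)} = e^(-as)F(s). Here a=3, F(s) = s/(s² + 36), so L{u(t-3)f(t-3)} = e^(-3s)·s/(s² + 36)

Final answer: e^(-3s)·s/(s² + 36)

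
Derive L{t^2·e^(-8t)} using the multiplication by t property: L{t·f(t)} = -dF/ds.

Using L{t^n·e^(at)} = n!/(s-a)^(n+1), L{t^2·e^(-8t)} = 2/(s+8)^3

Final answer: 2/(s+8)^3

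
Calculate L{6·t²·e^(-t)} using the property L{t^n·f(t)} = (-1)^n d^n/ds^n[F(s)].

L{e^(-t)} = 1/(s+1). d/ds[1/(s+1)] = -1/(s+1)². d²/ds²[1/(s+1)] = 2/(s+1)³. So L{t²·e^(-t)} = (-1)² · 2/(s+1)³ = 2/(s+1)³. Then L{6·t²·e^(-t)} = 6·2/(s+1)³ = 12/(s+1)³

Final answer: 12/(s+1)³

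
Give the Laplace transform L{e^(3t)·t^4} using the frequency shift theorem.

L{e^(at)·t^n} = n!/(s-a)^(n+1), so L{e^(3t)·t^4} = 24/(s-3)^5

Final answer: 24/(s-3)^5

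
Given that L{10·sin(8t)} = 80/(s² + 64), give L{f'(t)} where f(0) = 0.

L{f'(t)} = s·F(s) - f(0) = s·80/(s² + 64) - 0 = 80s/(s² + 64)

Final answer: 80s/(s² + 64)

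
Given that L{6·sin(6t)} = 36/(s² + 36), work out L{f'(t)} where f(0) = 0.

L{f'(t)} = s·F(s) - f(0) = s·36/(s² + 36) - 0 = 36s/(s² + 36)

Final answer: 36s/(s² + 36)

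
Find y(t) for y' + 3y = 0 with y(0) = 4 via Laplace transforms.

L{y'} + 3L{y} = 0. sY - 4 + 3Y = 0. Y(s+3) = 4. Y = 4/(s+3)

Final answer: y(t) = 4e^(-3t)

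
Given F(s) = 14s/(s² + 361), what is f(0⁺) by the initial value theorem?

f(0⁺) = lim_{s→∞} s·14s/(s² + 361) = lim_{s→∞} 14s²/(s² + 361) = 14

Final answer: 14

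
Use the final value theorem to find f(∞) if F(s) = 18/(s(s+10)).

f(∞) = lim_{s→0} s·18/(s(s+10)) = lim_{s→0} 18/(s+10) = 18/10 = 9/5

Final answer: 9/5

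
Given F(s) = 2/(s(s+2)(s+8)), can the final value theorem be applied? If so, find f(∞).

Poles of sF(s) = 2/((s+2)(s+8)) are at s = -2 and s = -8, both in the left half-plane. Theorem applies. f(∞) = lim_{s→0} sF(s) = 2/(2·8) = 1/8

Final answer: 1/8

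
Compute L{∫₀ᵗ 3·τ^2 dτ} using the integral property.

L{∫₀ᵗ f(τ)dτ} = F(s)/s with f(t) = 3t^2. F(s) = 6/s^3, so L{∫₀ᵗ 3·τ^2 dτ} = (6/s^3)/s = 6/s^4. (Check: ∫₀ᵗ 3·τ^2 dτ = 3t^3/3.)

Final answer: 6/s^4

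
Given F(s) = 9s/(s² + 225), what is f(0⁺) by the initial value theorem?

f(0⁺) = lim_{s→∞} s·9s/(s² + 225) = lim_{s→∞} 9s²/(s² + 225) = 9

Final answer: 9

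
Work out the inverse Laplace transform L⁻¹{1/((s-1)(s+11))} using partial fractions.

Decompose: A/(s-1) + B/(s+11). A = 1/12, B = -1/12. f(t) = (e^t - e^(-11t))/12

Final answer: (e^t - e^(-11t))/12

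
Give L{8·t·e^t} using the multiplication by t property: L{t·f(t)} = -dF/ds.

Using L{t^n·e^(at)} = n!/(s-a)^(n+1), L{t·e^t} = 1/(s-1)^2, so L{8·t·e^t} = 8·1/(s-1)^2 = 8/(s-1)^2

Final answer: 8/(s-1)^2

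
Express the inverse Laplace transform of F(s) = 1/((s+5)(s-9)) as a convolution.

1/((s+5)(s-9)) = (1/(s+5))·(1/(s-9)) = L{e^(-5t)}·L{e^(9t)}. So f(t) = e^(-5t)*e^(9t) = ∫₀ᵗ e^(-5τ)·e^(9(t-τ)) dτ

Final answer: ∫₀ᵗ e^(-5τ)·e^(9(t-τ)) dτ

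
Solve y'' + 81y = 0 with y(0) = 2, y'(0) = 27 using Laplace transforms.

L{y''} + 81L{y} = 0. s²Y - 2s - 27 + 81Y = 0. Y(s² + 81) = 2s + 27. Y = (2s + 27)/(s² + 81). Inverting: y(t) = 2cos(9t) + 3sin(9t)

Final answer: y(t) = 2cos(9t) + 3sin(9t)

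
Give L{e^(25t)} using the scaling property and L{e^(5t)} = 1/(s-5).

Using L{f(at)} = (1/a)F(s/a) with a=5 and f(t) = e^(5t): L{e^(25t)} = (1/5) · 1/((s/5)-5) = (1/5) · 5/(s-25) = 1/(s-25)

Final answer: 1/(s-25)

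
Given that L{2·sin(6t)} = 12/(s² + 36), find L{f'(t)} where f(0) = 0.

L{f'(t)} = s·F(s) - f(0) = s·12/(s² + 36) - 0 = 12s/(s² + 36)

Final answer: 12s/(s² + 36)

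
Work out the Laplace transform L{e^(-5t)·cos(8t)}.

L{e^(at)·cos(ωt)} = (s-a)/((s-a)² + ω²), so L{e^(-5t)·cos(8t)} = (s+5)/((s+5)² + 64)

Final answer: (s+5)/((s+5)² + 64)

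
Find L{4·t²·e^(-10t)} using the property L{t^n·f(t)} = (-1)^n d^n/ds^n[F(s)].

L{e^(-10t)} = 1/(s+10). d/ds[1/(s+10)] = -1/(s+10)². d²/ds²[1/(s+10)] = 2/(s+10)³. So L{t²·e^(-10t)} = (-1)² · 2/(s+10)³ = 2/(s+10)³. Then L{4·t²·e^(-10t)} = 4·2/(s+10)³ = 8/(s+10)³

Final answer: 8/(s+10)³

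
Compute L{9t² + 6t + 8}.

L{9t² + 6t + 8} = 9·2/s³ + 6/s² + 8/s = 18/s³ + 6/s² + 8/s

Final answer: 18/s³ + 6/s² + 8/s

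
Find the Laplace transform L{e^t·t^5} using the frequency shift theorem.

L{e^(at)·t^n} = n!/(s-a)^(n+1), so L{e^t·t^5} = 120/(s-1)^6

Final answer: 120/(s-1)^6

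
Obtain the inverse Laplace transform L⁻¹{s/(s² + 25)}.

L⁻¹{s/(s² + 25)} = cos(5t)

Final answer: cos(5t)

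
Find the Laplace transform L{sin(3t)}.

L{sin(ωt)} = ω/(s² + ω²), so L{sin(3t)} = 3/(s² + 9)

Final answer: 3/(s² + 9)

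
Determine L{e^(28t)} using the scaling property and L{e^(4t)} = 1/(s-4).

Using L{f(at)} = (1/a)F(s/a) with a=7 and f(t) = e^(4t): L{e^(28t)} = (1/7) · 1/((s/7)-4) = (1/7) · 7/(s-28) = 1/(s-28)

Final answer: 1/(s-28)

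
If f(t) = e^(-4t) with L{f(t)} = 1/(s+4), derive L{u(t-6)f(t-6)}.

Time shift theorem: L{u(t-a)f(t-a)} = e^(-as)F(s). Here a=6, F(s) = 1/(s+4), so L{u(t-6)f(t-6)} = e^(-6s)·1/(s+4)

Final answer: e^(-6s)·1/(s+4)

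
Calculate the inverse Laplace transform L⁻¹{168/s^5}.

L⁻¹{n!/s^(n+1)} = t^n with n=4. So L⁻¹{24/s^5} = t^4, and L⁻¹{168/s^5} = (168/24)·t^4 = 7·t^4

Final answer: 7·t^4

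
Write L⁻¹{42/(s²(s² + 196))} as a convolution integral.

42/(s²(s² + 196)) = (1/s²)·(42/(s² + 196)) = L{t}·L{3·sin(14t)}. So f(t) = t*(3·sin(14t)) = ∫₀ᵗ 3τ·sin(14(t-τ)) dτ

Final answer: ∫₀ᵗ 3τ·sin(14(t-τ)) dτ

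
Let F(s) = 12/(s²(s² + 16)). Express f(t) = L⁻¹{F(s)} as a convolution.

12/(s²(s² + 16)) = (1/s²)·(12/(s² + 16)) = L{t}·L{3·sin(4t)}. So f(t) = t*(3·sin(4t)) = ∫₀ᵗ 3τ·sin(4(t-τ)) dτ

Final answer: ∫₀ᵗ 3τ·sin(4(t-τ)) dτ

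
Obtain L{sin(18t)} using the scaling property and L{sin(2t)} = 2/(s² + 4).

Using L{f(at)} = (1/a)F(s/a) with a=9: L{sin(18t)} = (1/9) · 2/((s/9)² + 4) = (1/9) · 2·81/(s² + 324) = 18/(s² + 324)

Final answer: 18/(s² + 324)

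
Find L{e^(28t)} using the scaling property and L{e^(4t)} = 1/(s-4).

Using L{f(at)} = (1/a)F(s/a) with a=7 and f(t) = e^(4t): L{e^(28t)} = (1/7) · 1/((s/7)-4) = (1/7) · 7/(s-28) = 1/(s-28)

Final answer: 1/(s-28)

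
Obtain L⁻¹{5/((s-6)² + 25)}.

Form: b/((s-a)² + b²) → e^(at)sin(bt). With a=6, b=5

Final answer: e^(6t)·sin(5t)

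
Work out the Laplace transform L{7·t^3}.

L{t^n} = n!/s^(n+1), so L{t^3} = 6/s^4. Then L{7·t^3} = 7·6/s^4 = 42/s^4

Final answer: 42/s^4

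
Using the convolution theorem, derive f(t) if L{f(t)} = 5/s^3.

5/s^3 = (5/s)·(1/s^2) = L{5}·L{t}. By convolution, f(t) = 5*t = ∫₀ᵗ 5·τ dτ = 5·t²/2

Final answer: 5·t²/2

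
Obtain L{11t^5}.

L{t^n} = n!/s^(n+1). So L{11t^5} = 11·5!/s^6 = 1320/s^6

Final answer: 1320/s^6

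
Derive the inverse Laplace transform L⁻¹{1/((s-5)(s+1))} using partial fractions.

Decompose: A/(s-5) + B/(s+1). A = 1/6, B = -1/6. f(t) = (e^(5t) - e^(-t))/6

Final answer: (e^(5t) - e^(-t))/6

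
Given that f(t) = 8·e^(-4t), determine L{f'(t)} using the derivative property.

f(0) = 8, F(s) = 8/(s+4). L{f'(t)} = s·F(s) - f(0) = 8s/(s+4) - 8 = (8s - 8(s+4))/(s+4) = -32/(s+4)

Final answer: -32/(s+4)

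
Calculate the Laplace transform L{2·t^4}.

L{t^n} = n!/s^(n+1), so L{t^4} = 24/s^5. Then L{2·t^4} = 2·24/s^5 = 48/s^5

Final answer: 48/s^5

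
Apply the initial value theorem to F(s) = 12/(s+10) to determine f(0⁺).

f(0⁺) = lim_{s→∞} s·12/(s+10) = lim_{s→∞} 12s/(s+10) = 12

Final answer: 12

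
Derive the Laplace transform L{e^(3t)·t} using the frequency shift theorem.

L{e^(at)·t^n} = n!/(s-a)^(n+1), so L{e^(3t)·t} = 1/(s-3)^2

Final answer: 1/(s-3)^2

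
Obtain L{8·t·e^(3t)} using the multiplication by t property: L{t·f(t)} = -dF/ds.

Using L{t^n·e^(at)} = n!/(s-a)^(n+1), L{t·e^(3t)} = 1/(s-3)^2, so L{8·t·e^(3t)} = 8·1/(s-3)^2 = 8/(s-3)^2

Final answer: 8/(s-3)^2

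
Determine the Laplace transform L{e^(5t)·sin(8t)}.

L{e^(at)·sin(ωt)} = ω/((s-a)² + ω²), so L{e^(5t)·sin(8t)} = 8/((s-5)² + 64)

Final answer: 8/((s-5)² + 64)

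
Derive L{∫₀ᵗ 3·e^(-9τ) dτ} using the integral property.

L{∫₀ᵗ f(τ)dτ} = F(s)/s with F(s) = 3/(s+9), so L{∫₀ᵗ 3·e^(-9τ) dτ} = 3/(s(s+9))

Final answer: 3/(s(s+9))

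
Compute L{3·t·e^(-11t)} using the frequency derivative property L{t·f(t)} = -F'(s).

L{e^(-11t)} = 1/(s+11). By frequency derivative: L{t·e^(-11t)} = -d/ds[1/(s+11)] = -(-1)/(s+11)² = 1/(s+11)². Then L{3·t·e^(-11t)} = 3·1/(s+11)² = 3/(s+11)²

Final answer: 3/(s+11)²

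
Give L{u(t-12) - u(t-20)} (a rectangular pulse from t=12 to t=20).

L{u(t-a)} = e^(-as)/s. L{u(t-12) - u(t-20)} = (e^(-12s) - e^(-20s))/s

Final answer: (e^(-12s) - e^(-20s))/s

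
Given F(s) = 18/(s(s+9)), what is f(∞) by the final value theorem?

f(∞) = lim_{s→0} s·18/(s(s+9)) = lim_{s→0} 18/(s+9) = 18/9 = 2

Final answer: 2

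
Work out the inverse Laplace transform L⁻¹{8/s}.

L⁻¹{c/s} = c, so L⁻¹{8/s} = 8

Final answer: 8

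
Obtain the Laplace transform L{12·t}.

L{t^n} = n!/s^(n+1), so L{t} = 1/s^2. Then L{12·t} = 12·1/s^2 = 12/s^2

Final answer: 12/s^2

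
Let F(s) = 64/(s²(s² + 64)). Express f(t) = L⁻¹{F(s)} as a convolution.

64/(s²(s² + 64)) = (1/s²)·(64/(s² + 64)) = L{t}·L{8·sin(8t)}. So f(t) = t*(8·sin(8t)) = ∫₀ᵗ 8τ·sin(8(t-τ)) dτ

Final answer: ∫₀ᵗ 8τ·sin(8(t-τ)) dτ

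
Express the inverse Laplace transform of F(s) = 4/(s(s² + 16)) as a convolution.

4/(s(s² + 16)) = (1/s)·(4/(s² + 16)) = L{1}·L{sin(4t)}. So f(t) = 1*(sin(4t)) = ∫₀ᵗ sin(4τ) dτ

Final answer: ∫₀ᵗ sin(4τ) dτ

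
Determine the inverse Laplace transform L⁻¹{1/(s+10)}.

L⁻¹{1/(s-a)} = e^(at), so L⁻¹{1/(s+10)} = e^(-10t)

Final answer: e^(-10t)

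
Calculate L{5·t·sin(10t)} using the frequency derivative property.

L{sin(10t)} = 10/(s² + 100). By L{t·f(t)} = -F'(s): -d/ds[10/(s² + 100)] = -(10)·(-2s)/(s² + 100)² = 20s/(s² + 100)². Then L{5·t·sin(10t)} = 5·20s/(s² + 100)² = 100s/(s² + 100)²

Final answer: 100s/(s² + 100)²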